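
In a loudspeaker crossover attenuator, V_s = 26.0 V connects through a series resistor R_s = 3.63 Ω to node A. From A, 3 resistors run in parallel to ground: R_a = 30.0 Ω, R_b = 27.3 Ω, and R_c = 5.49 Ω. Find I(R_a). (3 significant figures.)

Parallel bank: R_p = 1/(1/30.0 + 1/27.3 + 1/5.49) = 3.966 Ω.
Node voltage V_A = V_s · R_p/(R_s + R_p) = 26.0 × 0.5221 = 13.58 V.
Branch current I = V_A/R_a = 13.58/30.0 = 0.4525 A.

I ≈ 0.453 A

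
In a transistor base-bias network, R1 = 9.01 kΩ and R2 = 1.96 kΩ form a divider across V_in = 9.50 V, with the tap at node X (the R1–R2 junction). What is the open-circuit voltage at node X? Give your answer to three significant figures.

V_th is the unloaded tap voltage: V_in · R2/(R1+R2) = 9.50 × 0.1787 = 1.697 V.

V_th ≈ 1.70 V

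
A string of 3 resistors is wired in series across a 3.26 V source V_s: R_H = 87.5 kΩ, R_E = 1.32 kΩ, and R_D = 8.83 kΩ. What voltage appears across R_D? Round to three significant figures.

V ≈ 0.295 V

Total series resistance ΣR = 87.5 + 1.32 + 8.83 = 97.65 kΩ.
V = V_s · R/ΣR = 3.26 × 0.09042 = 0.2948 V.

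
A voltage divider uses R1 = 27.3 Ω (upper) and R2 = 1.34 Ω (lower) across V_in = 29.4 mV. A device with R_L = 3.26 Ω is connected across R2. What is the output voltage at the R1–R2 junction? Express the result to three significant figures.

R2 ‖ R_L = (1.34 × 3.26)/(1.34 + 3.26) = 0.9497 Ω.
Then V_out = V_in · R2'/(R1 + R2') = 29.4 × 0.9497/28.25 = 0.9883 mV.
(Unloaded it would be 1.38 mV; the load pulls it down.)

V_out ≈ 0.988 mV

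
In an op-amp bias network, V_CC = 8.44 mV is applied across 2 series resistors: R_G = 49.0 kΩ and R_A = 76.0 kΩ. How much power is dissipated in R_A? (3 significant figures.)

Series current I = V_CC/ΣR = 8.44/125.0 = 0.06752 µA.
P = I²R = 0.004559 × 76.0 = 0.3465 nW.

P ≈ 0.346 nW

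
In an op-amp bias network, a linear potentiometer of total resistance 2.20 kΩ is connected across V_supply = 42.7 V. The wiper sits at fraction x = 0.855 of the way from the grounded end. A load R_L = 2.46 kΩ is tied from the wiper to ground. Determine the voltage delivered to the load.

The pot divides into 0.3190 kΩ above the wiper and 1.881 kΩ below.
R_L loads the lower segment: effective lower R = 1.066 kΩ.
Loaded-divider output: V_out = 42.7 × 0.7697 = 32.86 V.
(Unloaded: V_out = x·V_supply = 36.5 V.)

V_out ≈ 32.9 V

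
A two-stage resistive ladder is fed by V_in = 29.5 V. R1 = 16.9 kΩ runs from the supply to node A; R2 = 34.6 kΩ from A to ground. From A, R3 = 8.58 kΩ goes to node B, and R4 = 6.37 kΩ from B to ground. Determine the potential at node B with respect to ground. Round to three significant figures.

V_B ≈ 4.80 V

Node A sees R2 in parallel with the series input of stage 2, R3 + R4 = 14.95 kΩ.
R2 ‖ (R3+R4) = 10.44 kΩ.
So V_A = 29.5 × 0.3818 = 11.26 V.
Stage 2 is unloaded, so V_B = V_A · R4/(R3+R4) = 11.26 × 6.37/14.95 = 4.800 V.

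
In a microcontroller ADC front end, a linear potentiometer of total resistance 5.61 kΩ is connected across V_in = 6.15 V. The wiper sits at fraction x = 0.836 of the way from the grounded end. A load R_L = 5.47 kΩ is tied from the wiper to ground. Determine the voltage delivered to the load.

V_out ≈ 4.51 V

Split the track: R_lower = x·R_p = 4.690 kΩ, R_upper = (1−x)·R_p = 0.9200 kΩ.
Lower segment in parallel with the load: 4.690 ‖ 5.47 = 2.525 kΩ.
Loaded-divider output: V_out = 6.15 × 0.7329 = 4.508 V.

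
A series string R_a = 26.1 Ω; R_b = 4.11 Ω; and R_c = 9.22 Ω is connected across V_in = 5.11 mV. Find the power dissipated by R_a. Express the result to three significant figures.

ΣR = 39.43 Ω → I = 5.11/39.43 = 0.1296 mA.
V(R_a) = I·R = 3.382 mV; P = V·I = 3.382 × 0.1296 = 0.4384 µW.

P ≈ 0.438 µW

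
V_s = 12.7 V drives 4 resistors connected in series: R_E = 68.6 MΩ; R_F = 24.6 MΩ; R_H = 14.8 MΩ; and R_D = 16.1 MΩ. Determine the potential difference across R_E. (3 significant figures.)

V ≈ 7.02 V

ΣR = 68.6 + 24.6 + 14.8 + 16.1 = 124.1 MΩ.
V = V_s · R/ΣR = 12.7 × 0.5528 = 7.020 V.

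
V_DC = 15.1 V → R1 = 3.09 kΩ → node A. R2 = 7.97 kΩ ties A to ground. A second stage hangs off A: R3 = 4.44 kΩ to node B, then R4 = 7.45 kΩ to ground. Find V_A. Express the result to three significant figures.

Looking into the second stage from A: R3 + R4 = 11.89 kΩ appears in parallel with R2.
Effective lower resistance at A: R2 ‖ 11.89 = 4.772 kΩ.
First divider: V_A = V_DC · 4.772/(3.09 + 4.772) = 9.165 V.

V_A ≈ 9.16 V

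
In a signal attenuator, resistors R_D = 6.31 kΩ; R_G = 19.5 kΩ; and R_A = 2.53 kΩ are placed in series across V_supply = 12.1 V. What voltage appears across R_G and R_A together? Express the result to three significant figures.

V ≈ 9.41 V

Total series resistance ΣR = 6.31 + 19.5 + 2.53 = 28.34 kΩ.
R_{R_G..R_A} = 19.5 + 2.53 = 22.03 kΩ.
Voltage divider: V = V_supply · (22.03 / 28.34) = 12.1 × 0.7773 = 9.406 V.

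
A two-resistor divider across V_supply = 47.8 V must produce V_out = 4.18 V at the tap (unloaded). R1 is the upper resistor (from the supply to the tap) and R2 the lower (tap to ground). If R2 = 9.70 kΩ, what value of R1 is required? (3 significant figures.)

R1 ≈ 101 kΩ

V_out/V_supply = R2/(R1+R2) = 0.08745.
So R1 = R2 · (V_supply/V_out − 1) = 9.70 × (47.8/4.18 − 1) = 9.70 × 10.44 = 101.2 kΩ.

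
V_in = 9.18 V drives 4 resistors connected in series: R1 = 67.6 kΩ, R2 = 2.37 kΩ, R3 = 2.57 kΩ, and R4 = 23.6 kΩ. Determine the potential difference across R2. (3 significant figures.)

V ≈ 0.226 V

Series total: ΣR = 67.6 + 2.37 + 2.57 + 23.6 = 96.14 kΩ.
V = V_in · R/ΣR = 9.18 × 0.02465 = 0.2263 V.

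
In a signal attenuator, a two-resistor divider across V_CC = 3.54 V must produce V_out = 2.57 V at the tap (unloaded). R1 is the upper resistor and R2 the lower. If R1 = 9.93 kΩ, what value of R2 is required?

R2 ≈ 26.3 kΩ

V_out/V_CC = R2/(R1+R2) = 0.7260.
Rearranging, R2 = R1·k/(1−k) = 9.93 × 2.649 = 26.31 kΩ.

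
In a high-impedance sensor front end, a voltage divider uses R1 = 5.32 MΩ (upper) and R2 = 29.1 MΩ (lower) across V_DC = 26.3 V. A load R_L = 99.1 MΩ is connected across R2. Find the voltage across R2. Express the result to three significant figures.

R2 ‖ R_L = (29.1 × 99.1)/(29.1 + 99.1) = 22.49 MΩ.
Voltage divider with the loaded lower leg: V_out = 26.3 × 22.49/(5.32 + 22.49) = 26.3 × 0.8087 = 21.27 V.
(Unloaded it would be 22.2 V; the load pulls it down.)

V_out ≈ 21.3 V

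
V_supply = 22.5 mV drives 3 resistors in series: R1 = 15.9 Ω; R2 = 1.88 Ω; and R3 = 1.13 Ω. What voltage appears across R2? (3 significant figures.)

ΣR = 15.9 + 1.88 + 1.13 = 18.91 Ω.
By the voltage-divider rule, V = 22.5 × 1.880/18.91 = 2.237 mV.

V ≈ 2.24 mV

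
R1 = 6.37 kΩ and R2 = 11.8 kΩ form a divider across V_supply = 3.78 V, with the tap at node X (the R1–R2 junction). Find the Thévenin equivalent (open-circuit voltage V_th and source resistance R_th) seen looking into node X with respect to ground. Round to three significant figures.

Open-circuit (no load on X): V_th = V_supply · R2/(R1 + R2) = 3.78 × 11.8/(6.370 + 11.8) = 2.455 V.
Looking into X with the source shorted: R_th = R1·R2/(R1+R2) = 6.370 × 11.8/18.17 = 4.137 kΩ.

V_th ≈ 2.45 V, R_th ≈ 4.14 kΩ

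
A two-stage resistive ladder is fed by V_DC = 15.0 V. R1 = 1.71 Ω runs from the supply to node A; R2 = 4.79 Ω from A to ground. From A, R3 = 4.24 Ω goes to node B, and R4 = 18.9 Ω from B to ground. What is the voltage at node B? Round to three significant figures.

V_B ≈ 8.56 V

Node A sees R2 in parallel with the series input of stage 2, R3 + R4 = 23.14 Ω.
R2 ‖ (R3+R4) = 3.969 Ω.
So V_A = 15.0 × 0.6989 = 10.48 V.
V_B = V_A × 0.8168 = 8.562 V.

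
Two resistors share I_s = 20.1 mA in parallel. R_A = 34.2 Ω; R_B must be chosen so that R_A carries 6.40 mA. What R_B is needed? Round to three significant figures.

R_B ≈ 16.0 Ω

The fraction through R_A equals R_B/(R_A+R_B).
6.40/20.1 = R_B/(R_A + R_B) → R_B = R_A · (0.3184)/(1 − 0.3184) = 34.2 × 0.4672 = 15.98 Ω.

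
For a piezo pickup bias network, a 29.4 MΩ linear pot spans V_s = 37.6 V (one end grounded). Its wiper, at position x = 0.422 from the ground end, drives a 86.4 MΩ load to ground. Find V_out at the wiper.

V_out ≈ 14.7 V

Split the track: R_lower = x·R_p = 12.41 MΩ, R_upper = (1−x)·R_p = 16.99 MΩ.
Lower segment in parallel with the load: 12.41 ‖ 86.4 = 10.85 MΩ.
Then V_out = V_s · 10.85/(16.99 + 10.85) = 14.65 V.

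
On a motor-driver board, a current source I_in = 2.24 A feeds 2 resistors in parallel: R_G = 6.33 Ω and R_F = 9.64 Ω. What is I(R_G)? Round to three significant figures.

For two parallel branches, I_k = I_in · (other R)/(sum of R).
I(R_G) = 2.24 × 9.64/(6.33 + 9.64) = 2.24 × 0.6036 = 1.352 A.

I ≈ 1.35 A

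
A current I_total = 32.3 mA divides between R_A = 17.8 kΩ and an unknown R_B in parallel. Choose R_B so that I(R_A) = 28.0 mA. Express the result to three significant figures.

Two-branch current divider: I_A = I_total · R_B/(R_A + R_B).
28.0/32.3 = R_B/(R_A + R_B) → R_B = R_A · (0.8669)/(1 − 0.8669) = 17.8 × 6.512 = 115.9 kΩ.

R_B ≈ 116 kΩ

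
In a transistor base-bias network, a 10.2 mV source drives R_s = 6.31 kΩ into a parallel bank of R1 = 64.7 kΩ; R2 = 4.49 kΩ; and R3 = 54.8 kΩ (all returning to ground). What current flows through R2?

Equivalent of the parallel group: R_p = 3.900 kΩ.
V_A by voltage divider: V_A = 10.2 × 3.900/(6.31 + 3.900) = 3.896 mV.
I(R2) = V_A / R2 = 3.896/4.49 = 0.8677 µA.
(Check via current divider: I_total = 0.9990 µA; share G_k/ΣG = 0.8686 → same result.)

I ≈ 0.868 µA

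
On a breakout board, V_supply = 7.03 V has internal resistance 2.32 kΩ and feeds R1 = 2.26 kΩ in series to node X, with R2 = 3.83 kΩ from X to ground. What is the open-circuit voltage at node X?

V_th ≈ 3.20 V

R1' = 2.32 + 2.26 = 4.580 kΩ (source resistance + R1).
V_th is the unloaded tap voltage: V_supply · R2/(R1'+R2) = 7.03 × 0.4554 = 3.202 V.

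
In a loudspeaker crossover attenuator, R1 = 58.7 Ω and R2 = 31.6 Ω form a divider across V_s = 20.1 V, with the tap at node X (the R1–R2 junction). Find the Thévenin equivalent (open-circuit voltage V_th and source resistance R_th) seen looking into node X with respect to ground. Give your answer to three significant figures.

Open-circuit (no load on X): V_th = V_s · R2/(R1 + R2) = 20.1 × 31.6/(58.70 + 31.6) = 7.034 V.
Looking into X with the source shorted: R_th = R1·R2/(R1+R2) = 58.70 × 31.6/90.30 = 20.54 Ω.

V_th ≈ 7.03 V, R_th ≈ 20.5 Ω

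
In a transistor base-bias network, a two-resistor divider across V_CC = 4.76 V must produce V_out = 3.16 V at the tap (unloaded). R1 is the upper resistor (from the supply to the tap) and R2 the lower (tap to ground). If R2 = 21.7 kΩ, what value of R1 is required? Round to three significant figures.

Required fraction k = V_out/V_CC = 0.6639.
So R1 = R2 · (V_CC/V_out − 1) = 21.7 × (4.76/3.16 − 1) = 21.7 × 0.5063 = 10.99 kΩ.

R1 ≈ 11.0 kΩ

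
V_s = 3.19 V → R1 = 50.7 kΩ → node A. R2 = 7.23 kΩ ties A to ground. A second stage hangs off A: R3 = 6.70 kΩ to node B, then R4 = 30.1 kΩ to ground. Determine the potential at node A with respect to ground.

Node A sees R2 in parallel with the series input of stage 2, R3 + R4 = 36.80 kΩ.
R2 ‖ (R3+R4) = 6.043 kΩ.
First divider: V_A = V_s · 6.043/(50.7 + 6.043) = 0.3397 V.

V_A ≈ 0.340 V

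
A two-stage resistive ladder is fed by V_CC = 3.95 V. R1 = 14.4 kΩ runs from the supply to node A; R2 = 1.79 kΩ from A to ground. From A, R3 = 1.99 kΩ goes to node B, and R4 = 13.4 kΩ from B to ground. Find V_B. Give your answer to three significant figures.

Looking into the second stage from A: R3 + R4 = 15.39 kΩ appears in parallel with R2.
Effective lower resistance at A: R2 ‖ 15.39 = 1.603 kΩ.
First divider: V_A = V_CC · 1.603/(14.4 + 1.603) = 0.3958 V.
Then the unloaded second divider: V_B = V_A × R4/(R3+R4) = 0.3958 × 0.8707 = 0.3446 V.

V_B ≈ 0.345 V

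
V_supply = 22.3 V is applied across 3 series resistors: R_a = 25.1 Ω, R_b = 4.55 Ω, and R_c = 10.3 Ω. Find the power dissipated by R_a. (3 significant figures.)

P ≈ 7.82 W

Series current I = V_supply/ΣR = 22.3/39.95 = 0.5582 A.
P(R_a) = I²·R_a = (0.5582)² × 25.1 = 7.821 W.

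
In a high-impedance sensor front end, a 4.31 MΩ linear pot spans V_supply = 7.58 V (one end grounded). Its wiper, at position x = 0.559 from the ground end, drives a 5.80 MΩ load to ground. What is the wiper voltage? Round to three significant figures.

The pot divides into 1.901 MΩ above the wiper and 2.409 MΩ below.
R_L loads the lower segment: effective lower R = 1.702 MΩ.
Loaded-divider output: V_out = 7.58 × 0.4725 = 3.581 V.

V_out ≈ 3.58 V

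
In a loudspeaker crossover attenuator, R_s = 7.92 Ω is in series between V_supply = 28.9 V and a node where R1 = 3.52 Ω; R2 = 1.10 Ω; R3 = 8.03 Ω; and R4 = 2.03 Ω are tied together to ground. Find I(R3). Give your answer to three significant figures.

Combine the parallel branches: R_p = (1/3.52 + 1/1.10 + 1/8.03 + 1/2.03)⁻¹ = 0.5524 Ω.
V_A = 28.9 × 0.5524/8.472 = 1.884 V.
Branch current I = V_A/R3 = 1.884/8.03 = 0.2346 A.

I ≈ 0.235 A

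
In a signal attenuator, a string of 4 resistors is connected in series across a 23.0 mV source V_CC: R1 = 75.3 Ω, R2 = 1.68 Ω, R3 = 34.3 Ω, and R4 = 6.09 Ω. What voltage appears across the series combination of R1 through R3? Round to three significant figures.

Total series resistance ΣR = 75.3 + 1.68 + 34.3 + 6.09 = 117.4 Ω.
R_{R1..R3} = 75.3 + 1.68 + 34.3 = 111.3 Ω.
V = V_CC · R/ΣR = 23.0 × 0.9481 = 21.81 mV.

V ≈ 21.8 mV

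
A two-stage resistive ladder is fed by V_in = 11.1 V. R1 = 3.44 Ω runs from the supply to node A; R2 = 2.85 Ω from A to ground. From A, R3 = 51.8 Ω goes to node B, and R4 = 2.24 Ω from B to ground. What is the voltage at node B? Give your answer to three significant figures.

Node A sees R2 in parallel with the series input of stage 2, R3 + R4 = 54.04 Ω.
R2 ‖ (R3+R4) = 2.707 Ω.
V_A = 11.1 × 2.707/(3.44 + 2.707) = 4.888 V.
V_B = V_A × 0.04145 = 0.2026 V.

V_B ≈ 0.203 V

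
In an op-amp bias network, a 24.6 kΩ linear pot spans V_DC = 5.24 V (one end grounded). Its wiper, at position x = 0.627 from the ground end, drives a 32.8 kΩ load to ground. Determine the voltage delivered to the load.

Split the track: R_lower = x·R_p = 15.42 kΩ, R_upper = (1−x)·R_p = 9.176 kΩ.
Lower segment in parallel with the load: 15.42 ‖ 32.8 = 10.49 kΩ.
Loaded-divider output: V_out = 5.24 × 0.5334 = 2.795 V.
(Unloaded: V_out = x·V_DC = 3.29 V.)

V_out ≈ 2.80 V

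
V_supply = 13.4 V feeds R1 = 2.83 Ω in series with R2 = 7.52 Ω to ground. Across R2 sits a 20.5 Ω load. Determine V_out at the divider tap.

The load sits in parallel with R2, giving an effective lower resistance R2' = R2·R_L/(R2+R_L) = 5.502 Ω.
Now apply the divider: V_out = 13.4 × 0.6603 = 8.849 V.
(Unloaded it would be 9.74 V; the load pulls it down.)

V_out ≈ 8.85 V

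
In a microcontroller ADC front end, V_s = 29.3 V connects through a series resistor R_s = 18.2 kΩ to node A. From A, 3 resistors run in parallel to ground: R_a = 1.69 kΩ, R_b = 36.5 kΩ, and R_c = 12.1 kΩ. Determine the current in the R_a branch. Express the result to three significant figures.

I ≈ 1.26 mA

Combine the parallel branches: R_p = (1/1.69 + 1/36.5 + 1/12.1)⁻¹ = 1.425 kΩ.
Node voltage V_A = V_s · R_p/(R_s + R_p) = 29.3 × 0.07261 = 2.128 V.
Branch current I = V_A/R_a = 2.128/1.69 = 1.259 mA.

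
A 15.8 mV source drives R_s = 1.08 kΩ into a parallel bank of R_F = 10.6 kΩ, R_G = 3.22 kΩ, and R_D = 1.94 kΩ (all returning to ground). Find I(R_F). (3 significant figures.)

Parallel bank: R_p = 1/(1/10.6 + 1/3.22 + 1/1.94) = 1.087 kΩ.
V_A by voltage divider: V_A = 15.8 × 1.087/(1.08 + 1.087) = 7.924 mV.
I(R_F) = V_A / R_F = 7.924/10.6 = 0.7475 µA.

I ≈ 0.748 µA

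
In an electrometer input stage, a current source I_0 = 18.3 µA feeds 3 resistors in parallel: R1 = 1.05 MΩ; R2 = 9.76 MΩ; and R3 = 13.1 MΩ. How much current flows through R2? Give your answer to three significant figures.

I ≈ 1.66 µA

Conductances: ΣG = 1/1.05 + 1/9.76 + 1/13.1 = 1.131 (1/MΩ).
Current divider: I(R2) = I_0 · G_k/ΣG = 18.3 × (0.1025/1.131) = 18.3 × 0.09058 = 1.658 µA.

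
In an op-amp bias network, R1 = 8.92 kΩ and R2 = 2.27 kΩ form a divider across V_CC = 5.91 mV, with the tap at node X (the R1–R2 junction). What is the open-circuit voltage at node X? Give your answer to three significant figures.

V_th is the unloaded tap voltage: V_CC · R2/(R1+R2) = 5.91 × 0.2029 = 1.199 mV.

V_th ≈ 1.20 mV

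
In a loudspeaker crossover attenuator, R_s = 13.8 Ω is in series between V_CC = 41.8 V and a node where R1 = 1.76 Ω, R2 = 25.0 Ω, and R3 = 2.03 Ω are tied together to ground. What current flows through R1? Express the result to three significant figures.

Parallel bank: R_p = 1/(1/1.76 + 1/25.0 + 1/2.03) = 0.9084 Ω.
V_A by voltage divider: V_A = 41.8 × 0.9084/(13.8 + 0.9084) = 2.582 V.
Branch current I = V_A/R1 = 2.582/1.76 = 1.467 A.

I ≈ 1.47 A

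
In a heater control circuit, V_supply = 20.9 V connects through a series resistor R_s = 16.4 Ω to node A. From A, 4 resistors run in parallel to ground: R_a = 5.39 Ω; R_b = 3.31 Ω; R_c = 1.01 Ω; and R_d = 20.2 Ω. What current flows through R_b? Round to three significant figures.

I ≈ 0.242 A

Equivalent of the parallel group: R_p = 0.6548 Ω.
Node voltage V_A = V_supply · R_p/(R_s + R_p) = 20.9 × 0.03839 = 0.8024 V.
I(R_b) = V_A / R_b = 0.8024/3.31 = 0.2424 A.
(Equivalently: I_total = 1.225 A, then current-divider fraction G_k/ΣG = 0.1978.)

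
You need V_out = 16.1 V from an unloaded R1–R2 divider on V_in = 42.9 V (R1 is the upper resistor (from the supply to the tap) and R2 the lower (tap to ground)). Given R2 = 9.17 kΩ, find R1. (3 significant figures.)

The divider ratio is R2/(R1+R2) = 16.1/42.9 = 0.3753.
Rearranging, R1 = R2·(1−k)/k = 9.17 × 1.665 = 15.26 kΩ.

R1 ≈ 15.3 kΩ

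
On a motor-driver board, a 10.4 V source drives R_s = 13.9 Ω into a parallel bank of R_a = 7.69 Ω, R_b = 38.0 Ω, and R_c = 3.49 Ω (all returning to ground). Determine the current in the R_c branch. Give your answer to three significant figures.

Combine the parallel branches: R_p = (1/7.69 + 1/38.0 + 1/3.49)⁻¹ = 2.258 Ω.
V_A by voltage divider: V_A = 10.4 × 2.258/(13.9 + 2.258) = 1.453 V.
Branch current I = V_A/R_c = 1.453/3.49 = 0.4164 A.

I ≈ 0.416 A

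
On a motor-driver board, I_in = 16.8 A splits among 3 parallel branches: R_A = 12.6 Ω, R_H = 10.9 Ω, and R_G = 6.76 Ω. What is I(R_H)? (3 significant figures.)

ΣG = 1/12.6 + 1/10.9 + 1/6.76 = 0.3190.
Current divider: I(R_H) = I_in · G_k/ΣG = 16.8 × (0.09174/0.3190) = 16.8 × 0.2876 = 4.831 A.

I ≈ 4.83 A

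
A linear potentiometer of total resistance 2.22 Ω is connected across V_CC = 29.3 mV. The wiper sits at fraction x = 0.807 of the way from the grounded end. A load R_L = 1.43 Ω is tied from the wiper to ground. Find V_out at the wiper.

V_out ≈ 19.0 mV

Lower segment x·R_p = 1.792 Ω; upper segment (1−x)·R_p = 0.4285 Ω.
Lower segment in parallel with the load: 1.792 ‖ 1.43 = 0.7952 Ω.
V_out = 29.3 × 0.7952/(0.4285 + 0.7952) = 19.04 mV.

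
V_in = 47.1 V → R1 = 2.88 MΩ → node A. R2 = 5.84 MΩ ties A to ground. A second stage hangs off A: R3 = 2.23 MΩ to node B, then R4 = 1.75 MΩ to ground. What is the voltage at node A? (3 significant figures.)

The second stage (R3 + R4 = 3.980 MΩ) loads node A in parallel with R2.
Effective lower resistance at A: R2 ‖ 3.980 = 2.367 MΩ.
V_A = 47.1 × 2.367/(2.88 + 2.367) = 21.25 V.

V_A ≈ 21.2 V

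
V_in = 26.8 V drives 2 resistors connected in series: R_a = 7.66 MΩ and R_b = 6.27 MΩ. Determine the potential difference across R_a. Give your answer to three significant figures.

V ≈ 14.7 V

Series total: ΣR = 7.66 + 6.27 = 13.93 MΩ.
V = V_in · R/ΣR = 26.8 × 0.5499 = 14.74 V.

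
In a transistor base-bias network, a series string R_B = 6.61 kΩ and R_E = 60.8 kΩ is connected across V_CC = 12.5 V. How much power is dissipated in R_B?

ΣR = 67.41 kΩ → I = 12.5/67.41 = 0.1854 mA.
P = I²R = 0.03439 × 6.61 = 0.2273 mW.

P ≈ 0.227 mW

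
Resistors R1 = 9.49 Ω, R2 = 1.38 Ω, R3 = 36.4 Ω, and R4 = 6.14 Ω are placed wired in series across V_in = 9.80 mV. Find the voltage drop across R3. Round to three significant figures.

Total series resistance ΣR = 9.49 + 1.38 + 36.4 + 6.14 = 53.41 Ω.
V = V_in · R/ΣR = 9.80 × 0.6815 = 6.679 mV.

V ≈ 6.68 mV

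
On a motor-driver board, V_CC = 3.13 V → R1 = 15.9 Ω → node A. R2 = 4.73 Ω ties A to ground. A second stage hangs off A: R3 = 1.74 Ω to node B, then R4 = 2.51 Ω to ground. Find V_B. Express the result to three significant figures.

V_B ≈ 0.228 V

The second stage (R3 + R4 = 4.250 Ω) loads node A in parallel with R2.
R2 ‖ (R3+R4) = 2.239 Ω.
So V_A = 3.13 × 0.1234 = 0.3863 V.
V_B = V_A × 0.5906 = 0.2281 V.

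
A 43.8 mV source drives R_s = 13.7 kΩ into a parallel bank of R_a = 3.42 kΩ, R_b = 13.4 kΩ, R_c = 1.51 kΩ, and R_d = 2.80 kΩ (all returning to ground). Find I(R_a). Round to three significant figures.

I ≈ 0.641 µA

Combine the parallel branches: R_p = (1/3.42 + 1/13.4 + 1/1.51 + 1/2.80)⁻¹ = 0.7213 kΩ.
V_A = 43.8 × 0.7213/14.42 = 2.191 mV.
I(R_a) = V_A / R_a = 2.191/3.42 = 0.6405 µA.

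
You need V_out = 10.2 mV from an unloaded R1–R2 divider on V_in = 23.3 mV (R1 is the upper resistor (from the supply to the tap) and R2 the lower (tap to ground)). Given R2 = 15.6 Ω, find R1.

R1 ≈ 20.0 Ω

The divider ratio is R2/(R1+R2) = 10.2/23.3 = 0.4378.
Rearranging, R1 = R2·(1−k)/k = 15.6 × 1.284 = 20.04 Ω.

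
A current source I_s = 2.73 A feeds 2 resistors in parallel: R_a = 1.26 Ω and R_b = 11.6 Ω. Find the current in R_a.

Two-branch current divider: I_k = I_s · R_other/(R_1 + R_2).
I(R_a) = 2.73 × 11.6/(1.26 + 11.6) = 2.73 × 0.9020 = 2.463 A.

I ≈ 2.46 A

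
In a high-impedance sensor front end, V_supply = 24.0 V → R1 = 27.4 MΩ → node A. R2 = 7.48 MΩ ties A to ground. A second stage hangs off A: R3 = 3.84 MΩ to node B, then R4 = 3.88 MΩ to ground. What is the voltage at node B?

V_B ≈ 1.47 V

The second stage (R3 + R4 = 7.720 MΩ) loads node A in parallel with R2.
Effective lower resistance at A: R2 ‖ 7.720 = 3.799 MΩ.
V_A = 24.0 × 3.799/(27.4 + 3.799) = 2.922 V.
Stage 2 is unloaded, so V_B = V_A · R4/(R3+R4) = 2.922 × 3.88/7.720 = 1.469 V.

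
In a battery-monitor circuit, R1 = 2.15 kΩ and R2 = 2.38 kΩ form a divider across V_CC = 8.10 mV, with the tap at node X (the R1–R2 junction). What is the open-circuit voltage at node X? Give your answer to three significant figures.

V_th ≈ 4.26 mV

With X open, the divider is unloaded: V_th = 8.10 × 2.38/4.530 = 4.256 mV.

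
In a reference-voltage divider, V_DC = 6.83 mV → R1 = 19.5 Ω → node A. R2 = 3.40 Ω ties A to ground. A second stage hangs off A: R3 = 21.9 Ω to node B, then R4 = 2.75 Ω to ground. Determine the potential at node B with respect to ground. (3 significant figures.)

V_B ≈ 0.101 mV

Node A sees R2 in parallel with the series input of stage 2, R3 + R4 = 24.65 Ω.
Effective lower resistance at A: R2 ‖ 24.65 = 2.988 Ω.
First divider: V_A = V_DC · 2.988/(19.5 + 2.988) = 0.9075 mV.
Stage 2 is unloaded, so V_B = V_A · R4/(R3+R4) = 0.9075 × 2.75/24.65 = 0.1012 mV.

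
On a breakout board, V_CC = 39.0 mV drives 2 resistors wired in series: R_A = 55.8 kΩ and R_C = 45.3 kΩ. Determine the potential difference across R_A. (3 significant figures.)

Series total: ΣR = 55.8 + 45.3 = 101.1 kΩ.
By the voltage-divider rule, V = 39.0 × 55.80/101.1 = 21.53 mV.

V ≈ 21.5 mV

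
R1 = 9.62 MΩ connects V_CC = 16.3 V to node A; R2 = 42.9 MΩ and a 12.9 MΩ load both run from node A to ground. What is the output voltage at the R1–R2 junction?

R2 ‖ R_L = (42.9 × 12.9)/(42.9 + 12.9) = 9.918 MΩ.
Voltage divider with the loaded lower leg: V_out = 16.3 × 9.918/(9.62 + 9.918) = 16.3 × 0.5076 = 8.274 V.

V_out ≈ 8.27 V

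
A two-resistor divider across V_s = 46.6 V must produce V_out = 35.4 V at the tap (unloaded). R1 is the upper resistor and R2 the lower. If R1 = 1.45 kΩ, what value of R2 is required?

R2 ≈ 4.58 kΩ

The divider ratio is R2/(R1+R2) = 35.4/46.6 = 0.7597.
So R2 = R1 · V_out/(V_s − V_out) = 1.45 × 35.4/(46.6 − 35.4) = 1.45 × 3.161 = 4.583 kΩ.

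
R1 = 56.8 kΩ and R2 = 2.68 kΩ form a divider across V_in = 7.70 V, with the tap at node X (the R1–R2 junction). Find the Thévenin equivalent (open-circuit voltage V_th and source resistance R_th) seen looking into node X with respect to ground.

V_th ≈ 0.347 V, R_th ≈ 2.56 kΩ

Open-circuit (no load on X): V_th = V_in · R2/(R1 + R2) = 7.70 × 2.68/(56.80 + 2.68) = 0.3469 V.
Looking into X with the source shorted: R_th = R1·R2/(R1+R2) = 56.80 × 2.68/59.48 = 2.559 kΩ.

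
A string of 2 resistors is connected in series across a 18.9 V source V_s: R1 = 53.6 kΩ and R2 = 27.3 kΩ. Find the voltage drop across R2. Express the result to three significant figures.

ΣR = 53.6 + 27.3 = 80.90 kΩ.
V = V_s · R/ΣR = 18.9 × 0.3375 = 6.378 V.

V ≈ 6.38 V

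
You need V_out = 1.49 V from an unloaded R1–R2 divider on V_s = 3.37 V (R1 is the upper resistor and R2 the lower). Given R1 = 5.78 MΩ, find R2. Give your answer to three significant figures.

Required fraction k = V_out/V_s = 0.4421.
Rearranging, R2 = R1·k/(1−k) = 5.78 × 0.7926 = 4.581 MΩ.

R2 ≈ 4.58 MΩ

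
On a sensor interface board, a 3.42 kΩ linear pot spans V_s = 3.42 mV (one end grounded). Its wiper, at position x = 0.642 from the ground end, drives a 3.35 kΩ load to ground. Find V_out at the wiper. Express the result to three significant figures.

The pot divides into 1.224 kΩ above the wiper and 2.196 kΩ below.
R_L loads the lower segment: effective lower R = 1.326 kΩ.
V_out = 3.42 × 1.326/(1.224 + 1.326) = 1.778 mV.

V_out ≈ 1.78 mV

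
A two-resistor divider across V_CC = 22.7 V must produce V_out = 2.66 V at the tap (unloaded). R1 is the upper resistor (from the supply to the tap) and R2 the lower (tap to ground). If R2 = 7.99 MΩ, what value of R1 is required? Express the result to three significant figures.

R1 ≈ 60.2 MΩ

V_out/V_CC = R2/(R1+R2) = 0.1172.
Rearranging, R1 = R2·(1−k)/k = 7.99 × 7.534 = 60.20 MΩ.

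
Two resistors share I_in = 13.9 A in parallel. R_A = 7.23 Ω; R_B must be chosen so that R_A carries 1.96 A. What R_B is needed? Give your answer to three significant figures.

Two-branch current divider: I_A = I_in · R_B/(R_A + R_B).
With f = 0.1410, R_B = R_A · f/(1−f) = 7.23 × 0.1642 = 1.187 Ω.

R_B ≈ 1.19 Ω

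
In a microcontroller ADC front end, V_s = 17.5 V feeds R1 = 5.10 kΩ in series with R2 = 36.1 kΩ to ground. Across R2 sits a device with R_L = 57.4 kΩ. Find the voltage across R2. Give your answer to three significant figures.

V_out ≈ 14.2 V

R2 ‖ R_L = (36.1 × 57.4)/(36.1 + 57.4) = 22.16 kΩ.
Voltage divider with the loaded lower leg: V_out = 17.5 × 22.16/(5.10 + 22.16) = 17.5 × 0.8129 = 14.23 V.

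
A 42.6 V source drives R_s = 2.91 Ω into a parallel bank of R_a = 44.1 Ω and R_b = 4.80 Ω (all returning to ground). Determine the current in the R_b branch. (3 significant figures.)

Combine the parallel branches: R_p = (1/44.1 + 1/4.80)⁻¹ = 4.329 Ω.
V_A = 42.6 × 4.329/7.239 = 25.47 V.
I(R_b) = V_A / R_b = 25.47/4.80 = 5.307 A.
(Equivalently: I_total = 5.885 A, then current-divider fraction G_k/ΣG = 0.9018.)

I ≈ 5.31 A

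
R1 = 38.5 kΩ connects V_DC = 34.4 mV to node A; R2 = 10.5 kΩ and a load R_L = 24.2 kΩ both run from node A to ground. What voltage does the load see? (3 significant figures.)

V_out ≈ 5.50 mV

First combine the lower leg with the load: R2 ‖ R_L = 7.323 kΩ.
Now apply the divider: V_out = 34.4 × 0.1598 = 5.497 mV.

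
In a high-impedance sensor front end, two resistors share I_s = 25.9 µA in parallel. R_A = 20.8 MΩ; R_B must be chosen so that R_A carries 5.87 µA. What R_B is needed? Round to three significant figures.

R_B ≈ 6.10 MΩ

Two-branch current divider: I_A = I_s · R_B/(R_A + R_B).
With f = 0.2266, R_B = R_A · f/(1−f) = 20.8 × 0.2931 = 6.096 MΩ.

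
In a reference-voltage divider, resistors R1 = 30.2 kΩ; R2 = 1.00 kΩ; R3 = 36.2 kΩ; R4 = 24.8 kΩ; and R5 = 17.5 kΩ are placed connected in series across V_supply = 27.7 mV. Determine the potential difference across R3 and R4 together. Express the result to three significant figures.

V ≈ 15.4 mV

Series total: ΣR = 30.2 + 1.00 + 36.2 + 24.8 + 17.5 = 109.7 kΩ.
R_{R3..R4} = 36.2 + 24.8 = 61.00 kΩ.
Voltage divider: V = V_supply · (61.00 / 109.7) = 27.7 × 0.5561 = 15.40 mV.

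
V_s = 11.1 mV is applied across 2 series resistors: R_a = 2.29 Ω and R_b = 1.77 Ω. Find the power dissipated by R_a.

The common current is I = 11.1/4.060 = 2.734 mA.
V(R_a) = I·R = 6.261 mV; P = V·I = 6.261 × 2.734 = 17.12 µW.

P ≈ 17.1 µW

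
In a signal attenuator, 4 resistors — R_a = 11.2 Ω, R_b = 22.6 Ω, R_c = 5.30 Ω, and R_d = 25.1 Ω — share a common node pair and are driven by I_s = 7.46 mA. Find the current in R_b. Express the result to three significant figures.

I ≈ 0.912 mA

Total conductance ΣG = 1/11.2 + 1/22.6 + 1/5.30 + 1/25.1 = 0.3621 (units of 1/Ω).
Current divider: I(R_b) = I_s · G_k/ΣG = 7.46 × (0.04425/0.3621) = 7.46 × 0.1222 = 0.9117 mA.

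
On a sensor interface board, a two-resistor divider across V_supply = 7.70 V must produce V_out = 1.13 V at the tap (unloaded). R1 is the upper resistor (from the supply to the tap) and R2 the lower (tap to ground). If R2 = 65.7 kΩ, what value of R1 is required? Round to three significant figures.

V_out/V_supply = R2/(R1+R2) = 0.1468.
So R1 = R2 · (V_supply/V_out − 1) = 65.7 × (7.70/1.13 − 1) = 65.7 × 5.814 = 382.0 kΩ.

R1 ≈ 382 kΩ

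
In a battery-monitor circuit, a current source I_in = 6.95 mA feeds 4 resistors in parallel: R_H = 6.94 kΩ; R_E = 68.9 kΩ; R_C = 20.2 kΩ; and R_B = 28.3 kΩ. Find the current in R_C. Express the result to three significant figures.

ΣG = 1/6.94 + 1/68.9 + 1/20.2 + 1/28.3 = 0.2434.
Current divider: I(R_C) = I_in · G_k/ΣG = 6.95 × (0.04950/0.2434) = 6.95 × 0.2034 = 1.413 mA.

I ≈ 1.41 mA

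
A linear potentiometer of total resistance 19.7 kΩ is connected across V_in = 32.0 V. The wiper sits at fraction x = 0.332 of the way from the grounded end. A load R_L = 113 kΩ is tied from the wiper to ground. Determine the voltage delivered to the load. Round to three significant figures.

The pot divides into 13.16 kΩ above the wiper and 6.540 kΩ below.
(x·R_p) ‖ R_L = 6.183 kΩ.
V_out = 32.0 × 6.183/(13.16 + 6.183) = 10.23 V.

V_out ≈ 10.2 V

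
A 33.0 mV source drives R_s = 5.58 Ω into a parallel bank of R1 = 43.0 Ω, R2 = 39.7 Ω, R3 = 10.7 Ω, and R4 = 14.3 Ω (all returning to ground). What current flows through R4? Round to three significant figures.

Equivalent of the parallel group: R_p = 4.721 Ω.
V_A by voltage divider: V_A = 33.0 × 4.721/(5.58 + 4.721) = 15.12 mV.
Branch current I = V_A/R4 = 15.12/14.3 = 1.058 mA.

I ≈ 1.06 mA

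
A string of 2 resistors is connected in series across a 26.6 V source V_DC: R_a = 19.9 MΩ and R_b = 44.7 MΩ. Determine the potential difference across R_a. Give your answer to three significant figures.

V ≈ 8.19 V

Total series resistance ΣR = 19.9 + 44.7 = 64.60 MΩ.
By the voltage-divider rule, V = 26.6 × 19.90/64.60 = 8.194 V.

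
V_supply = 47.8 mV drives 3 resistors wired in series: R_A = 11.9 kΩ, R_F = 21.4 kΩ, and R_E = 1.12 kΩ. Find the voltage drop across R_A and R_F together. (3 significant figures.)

Total series resistance ΣR = 11.9 + 21.4 + 1.12 = 34.42 kΩ.
R_{R_A..R_F} = 11.9 + 21.4 = 33.30 kΩ.
V = V_supply · R/ΣR = 47.8 × 0.9675 = 46.24 mV.

V ≈ 46.2 mV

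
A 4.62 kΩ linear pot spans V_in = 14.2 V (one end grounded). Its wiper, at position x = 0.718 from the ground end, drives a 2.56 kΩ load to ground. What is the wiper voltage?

The pot divides into 1.303 kΩ above the wiper and 3.317 kΩ below.
Lower segment in parallel with the load: 3.317 ‖ 2.56 = 1.445 kΩ.
V_out = 14.2 × 1.445/(1.303 + 1.445) = 7.467 V.

V_out ≈ 7.47 V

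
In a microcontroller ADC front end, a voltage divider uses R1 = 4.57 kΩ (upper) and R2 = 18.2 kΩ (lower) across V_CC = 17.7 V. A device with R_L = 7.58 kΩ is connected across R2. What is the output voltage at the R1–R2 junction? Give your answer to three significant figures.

R2 ‖ R_L = (18.2 × 7.58)/(18.2 + 7.58) = 5.351 kΩ.
Voltage divider with the loaded lower leg: V_out = 17.7 × 5.351/(4.57 + 5.351) = 17.7 × 0.5394 = 9.547 V.
(Unloaded it would be 14.1 V; the load pulls it down.)

V_out ≈ 9.55 V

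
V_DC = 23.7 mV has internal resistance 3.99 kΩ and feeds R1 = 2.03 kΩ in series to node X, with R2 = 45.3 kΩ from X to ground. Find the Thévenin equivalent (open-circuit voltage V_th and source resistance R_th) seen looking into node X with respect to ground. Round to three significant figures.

V_th ≈ 20.9 mV, R_th ≈ 5.31 kΩ

R1' = 3.99 + 2.03 = 6.020 kΩ (source resistance + R1).
V_th is the unloaded tap voltage: V_DC · R2/(R1'+R2) = 23.7 × 0.8827 = 20.92 mV.
Zeroing V_DC shorts the top of R1' to ground, so R_th = R1' ‖ R2 = 5.314 kΩ.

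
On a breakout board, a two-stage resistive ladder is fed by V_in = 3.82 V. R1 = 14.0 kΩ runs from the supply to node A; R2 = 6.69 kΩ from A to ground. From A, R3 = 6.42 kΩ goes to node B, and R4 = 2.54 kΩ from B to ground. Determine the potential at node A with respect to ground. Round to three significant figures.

Looking into the second stage from A: R3 + R4 = 8.960 kΩ appears in parallel with R2.
R2 ‖ (R3+R4) = 3.830 kΩ.
V_A = 3.82 × 3.830/(14.0 + 3.830) = 0.8206 V.

V_A ≈ 0.821 V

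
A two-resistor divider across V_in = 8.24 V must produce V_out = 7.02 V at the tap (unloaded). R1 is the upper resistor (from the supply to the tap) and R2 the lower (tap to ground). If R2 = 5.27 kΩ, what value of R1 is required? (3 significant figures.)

The divider ratio is R2/(R1+R2) = 7.02/8.24 = 0.8519.
Rearranging, R1 = R2·(1−k)/k = 5.27 × 0.1738 = 0.9159 kΩ.

R1 ≈ 0.916 kΩ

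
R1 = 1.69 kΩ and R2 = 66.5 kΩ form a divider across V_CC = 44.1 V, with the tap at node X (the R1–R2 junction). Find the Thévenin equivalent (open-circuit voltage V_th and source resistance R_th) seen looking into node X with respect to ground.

Open-circuit (no load on X): V_th = V_CC · R2/(R1 + R2) = 44.1 × 66.5/(1.690 + 66.5) = 43.01 V.
With V_CC suppressed (replaced by a short), R_th = R1 ‖ R2 = (1.690 × 66.5)/(1.690 + 66.5) = 1.648 kΩ.

V_th ≈ 43.0 V, R_th ≈ 1.65 kΩ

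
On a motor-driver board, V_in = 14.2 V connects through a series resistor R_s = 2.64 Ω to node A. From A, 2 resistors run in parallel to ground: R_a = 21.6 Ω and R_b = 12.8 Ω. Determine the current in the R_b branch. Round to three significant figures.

Parallel bank: R_p = 1/(1/21.6 + 1/12.8) = 8.037 Ω.
Node voltage V_A = V_in · R_p/(R_s + R_p) = 14.2 × 0.7527 = 10.69 V.
Branch current I = V_A/R_b = 10.69/12.8 = 0.8351 A.

I ≈ 0.835 A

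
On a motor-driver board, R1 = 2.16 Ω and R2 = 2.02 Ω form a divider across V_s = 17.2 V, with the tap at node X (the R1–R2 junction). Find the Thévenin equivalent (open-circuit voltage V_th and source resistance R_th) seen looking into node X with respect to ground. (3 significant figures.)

With X open, the divider is unloaded: V_th = 17.2 × 2.02/4.180 = 8.312 V.
With V_s suppressed (replaced by a short), R_th = R1 ‖ R2 = (2.160 × 2.02)/(2.160 + 2.02) = 1.044 Ω.

V_th ≈ 8.31 V, R_th ≈ 1.04 Ω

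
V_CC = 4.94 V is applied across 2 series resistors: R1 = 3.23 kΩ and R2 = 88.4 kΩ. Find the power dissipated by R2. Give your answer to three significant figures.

The common current is I = 4.94/91.63 = 0.05391 mA.
P = I²R = 0.002907 × 88.4 = 0.2569 mW.

P ≈ 0.257 mW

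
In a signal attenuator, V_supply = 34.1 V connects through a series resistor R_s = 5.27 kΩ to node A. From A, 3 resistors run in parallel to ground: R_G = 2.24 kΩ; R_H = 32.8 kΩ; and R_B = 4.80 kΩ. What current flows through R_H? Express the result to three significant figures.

I ≈ 0.225 mA

Combine the parallel branches: R_p = (1/2.24 + 1/32.8 + 1/4.80)⁻¹ = 1.459 kΩ.
V_A by voltage divider: V_A = 34.1 × 1.459/(5.27 + 1.459) = 7.395 V.
Branch current I = V_A/R_H = 7.395/32.8 = 0.2255 mA.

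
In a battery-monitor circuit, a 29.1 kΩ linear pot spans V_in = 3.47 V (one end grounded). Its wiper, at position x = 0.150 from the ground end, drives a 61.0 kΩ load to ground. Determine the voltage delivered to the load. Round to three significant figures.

Lower segment x·R_p = 4.365 kΩ; upper segment (1−x)·R_p = 24.73 kΩ.
(x·R_p) ‖ R_L = 4.074 kΩ.
V_out = 3.47 × 4.074/(24.73 + 4.074) = 0.4907 V.

V_out ≈ 0.491 V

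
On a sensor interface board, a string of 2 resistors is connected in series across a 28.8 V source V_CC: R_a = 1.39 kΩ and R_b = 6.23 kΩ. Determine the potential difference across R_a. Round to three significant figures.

V ≈ 5.25 V

Series total: ΣR = 1.39 + 6.23 = 7.620 kΩ.
Voltage divider: V = V_CC · (1.390 / 7.620) = 28.8 × 0.1824 = 5.254 V.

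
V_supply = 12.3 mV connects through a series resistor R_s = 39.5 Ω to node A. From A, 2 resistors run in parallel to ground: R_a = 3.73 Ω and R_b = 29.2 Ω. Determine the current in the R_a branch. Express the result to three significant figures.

I ≈ 0.255 mA

Combine the parallel branches: R_p = (1/3.73 + 1/29.2)⁻¹ = 3.308 Ω.
V_A by voltage divider: V_A = 12.3 × 3.308/(39.5 + 3.308) = 0.9504 mV.
Branch current I = V_A/R_a = 0.9504/3.73 = 0.2548 mA.
(Check via current divider: I_total = 0.2873 mA; share G_k/ΣG = 0.8867 → same result.)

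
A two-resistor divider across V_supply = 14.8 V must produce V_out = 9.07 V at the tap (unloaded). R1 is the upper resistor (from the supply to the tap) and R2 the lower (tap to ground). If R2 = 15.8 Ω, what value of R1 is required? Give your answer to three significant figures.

V_out/V_supply = R2/(R1+R2) = 0.6128.
So R1 = R2 · (V_supply/V_out − 1) = 15.8 × (14.8/9.07 − 1) = 15.8 × 0.6318 = 9.982 Ω.

R1 ≈ 9.98 Ω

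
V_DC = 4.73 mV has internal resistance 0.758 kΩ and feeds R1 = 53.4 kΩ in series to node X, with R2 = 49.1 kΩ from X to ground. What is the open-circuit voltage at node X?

R1' = 0.758 + 53.4 = 54.16 kΩ (source resistance + R1).
V_th is the unloaded tap voltage: V_DC · R2/(R1'+R2) = 4.73 × 0.4755 = 2.249 mV.

V_th ≈ 2.25 mV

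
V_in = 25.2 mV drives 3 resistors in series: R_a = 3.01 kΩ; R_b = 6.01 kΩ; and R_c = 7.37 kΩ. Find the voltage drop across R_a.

ΣR = 3.01 + 6.01 + 7.37 = 16.39 kΩ.
Voltage divider: V = V_in · (3.010 / 16.39) = 25.2 × 0.1836 = 4.628 mV.

V ≈ 4.63 mV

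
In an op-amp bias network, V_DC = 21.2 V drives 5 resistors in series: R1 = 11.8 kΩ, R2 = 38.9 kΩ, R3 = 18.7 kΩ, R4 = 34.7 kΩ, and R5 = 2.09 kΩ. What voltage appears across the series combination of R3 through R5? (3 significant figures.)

Total series resistance ΣR = 11.8 + 38.9 + 18.7 + 34.7 + 2.09 = 106.2 kΩ.
R_{R3..R5} = 18.7 + 34.7 + 2.09 = 55.49 kΩ.
By the voltage-divider rule, V = 21.2 × 55.49/106.2 = 11.08 V.

V ≈ 11.1 V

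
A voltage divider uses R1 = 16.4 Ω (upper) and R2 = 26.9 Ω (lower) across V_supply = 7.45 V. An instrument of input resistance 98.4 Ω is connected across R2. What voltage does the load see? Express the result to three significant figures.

R2 ‖ R_L = (26.9 × 98.4)/(26.9 + 98.4) = 21.12 Ω.
Now apply the divider: V_out = 7.45 × 0.5630 = 4.194 V.

V_out ≈ 4.19 V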